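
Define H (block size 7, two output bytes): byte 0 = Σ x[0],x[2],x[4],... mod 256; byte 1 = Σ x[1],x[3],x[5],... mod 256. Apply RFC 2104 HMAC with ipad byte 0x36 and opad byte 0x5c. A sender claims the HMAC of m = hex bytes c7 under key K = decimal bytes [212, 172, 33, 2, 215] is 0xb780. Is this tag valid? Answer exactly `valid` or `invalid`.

invalid

Key decimal bytes [212, 172, 33, 2, 215] = d4 ac 21 02 d7 is 5 bytes ≤ B = 7; zero-pad to 7 bytes: K' = d4 ac 21 02 d7 00 00.
K' ⊕ ipad = e2 9a 17 34 e1 36 36; K' ⊕ opad = 88 f0 7d 5e 8b 5c 5c.
Inner hash: even-index sum = 528 mod 256 = 16; odd-index sum = 459 mod 256 = 203 → 10 cb.
Outer hash (recomputed tag): even-index sum = 695 mod 256 = 183; odd-index sum = 442 mod 256 = 186 → b7 ba.
Recomputed tag = b7ba; claimed = b780 → mismatch.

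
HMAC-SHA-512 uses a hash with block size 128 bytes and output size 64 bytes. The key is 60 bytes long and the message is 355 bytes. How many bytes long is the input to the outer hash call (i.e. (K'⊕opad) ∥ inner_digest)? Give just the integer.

Key is 60 ≤ 128 bytes, zero-padded: |K'| = 128.
Outer input = (K'⊕opad) ∥ H(inner) → 128 + 64 = 192 bytes.

192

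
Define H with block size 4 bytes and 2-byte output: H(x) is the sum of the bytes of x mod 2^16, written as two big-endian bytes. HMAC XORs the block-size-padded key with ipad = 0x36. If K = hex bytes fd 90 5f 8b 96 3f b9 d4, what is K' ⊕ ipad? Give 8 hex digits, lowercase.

32ef3636

Key hex bytes fd 90 5f 8b 96 3f b9 d4 is 8 bytes > B = 4, so hash it first: H(key) = 04 d9, then zero-pad to 4 bytes: K' = 04 d9 00 00.
XOR each byte with 0x36: 04⊕36=32, d9⊕36=ef, 00⊕36=36, 00⊕36=36.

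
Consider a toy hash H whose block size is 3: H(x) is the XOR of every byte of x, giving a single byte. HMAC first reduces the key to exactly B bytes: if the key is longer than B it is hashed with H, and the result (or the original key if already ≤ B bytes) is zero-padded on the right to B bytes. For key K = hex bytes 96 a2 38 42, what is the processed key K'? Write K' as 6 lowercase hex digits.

4e0000

|K| = 4 > B = 3, so first hash the key.
H(K): XOR 96⊕a2⊕38⊕42 = 4e.
Zero-pad H(K) = 4e to 3 bytes: K' = 4e 00 00.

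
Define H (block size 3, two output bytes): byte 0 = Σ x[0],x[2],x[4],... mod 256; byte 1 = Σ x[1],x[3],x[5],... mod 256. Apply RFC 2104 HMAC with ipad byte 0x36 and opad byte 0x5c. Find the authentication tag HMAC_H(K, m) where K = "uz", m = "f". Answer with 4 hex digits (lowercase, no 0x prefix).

Key "uz" = 75 7a is 2 bytes ≤ B = 3; zero-pad to 3 bytes: K' = 75 7a 00.
K' ⊕ ipad = 43 4c 36.  K' ⊕ opad = 29 26 5c.
Inner input = (K'⊕ipad) ∥ m = 43 4c 36 ∥ 66.
Inner hash: even-index sum = 121 mod 256 = 121; odd-index sum = 178 mod 256 = 178 → 79 b2.
Outer input = (K'⊕opad) ∥ inner = 29 26 5c ∥ 79 b2.
Outer hash (tag): even-index sum = 311 mod 256 = 55; odd-index sum = 159 mod 256 = 159 → 37 9f.

379f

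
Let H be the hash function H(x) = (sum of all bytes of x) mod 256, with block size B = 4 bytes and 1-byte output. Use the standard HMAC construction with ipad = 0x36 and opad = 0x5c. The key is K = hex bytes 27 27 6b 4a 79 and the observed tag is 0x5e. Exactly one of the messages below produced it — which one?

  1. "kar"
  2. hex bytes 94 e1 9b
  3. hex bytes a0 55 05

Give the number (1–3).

1

Key hex bytes 27 27 6b 4a 79 is 5 bytes > B = 4, so hash it first: H(key) = 7c, then zero-pad to 4 bytes: K' = 7c 00 00 00.
K' ⊕ ipad = 4a 36 36 36; K' ⊕ opad = 20 5c 5c 5c.
m1: inner = H(4a 36 36 36 6b 61 72) = 2a; tag = H(20 5c 5c 5c 2a) = 5e ← matches
m2: inner = H(4a 36 36 36 94 e1 9b) = fc; tag = H(20 5c 5c 5c fc) = 30
m3: inner = H(4a 36 36 36 a0 55 05) = e6; tag = H(20 5c 5c 5c e6) = 1a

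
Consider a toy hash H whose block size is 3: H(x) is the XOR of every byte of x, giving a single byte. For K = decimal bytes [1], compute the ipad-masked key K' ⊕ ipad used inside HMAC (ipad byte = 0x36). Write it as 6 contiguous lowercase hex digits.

373636

Key decimal bytes [1] = 01 is 1 byte ≤ B = 3; zero-pad to 3 bytes: K' = 01 00 00.
XOR each byte with 0x36: 01⊕36=37, 00⊕36=36, 00⊕36=36.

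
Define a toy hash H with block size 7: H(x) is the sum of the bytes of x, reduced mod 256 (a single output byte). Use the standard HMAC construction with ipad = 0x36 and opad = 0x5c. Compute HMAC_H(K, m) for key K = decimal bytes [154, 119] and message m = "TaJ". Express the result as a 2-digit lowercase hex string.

b7

Key decimal bytes [154, 119] = 9a 77 is 2 bytes ≤ B = 7; zero-pad to 7 bytes: K' = 9a 77 00 00 00 00 00.
K' ⊕ ipad = ac 41 36 36 36 36 36.  K' ⊕ opad = c6 2b 5c 5c 5c 5c 5c.
Inner input = (K'⊕ipad) ∥ m = ac 41 36 36 36 36 36 ∥ 54 61 4a.
Inner hash: sum = 172+65+54+54+54+54+54+84+97+74 = 762; mod 256 = 250 → fa.
Outer input = (K'⊕opad) ∥ inner = c6 2b 5c 5c 5c 5c 5c ∥ fa.
Outer hash (tag): sum = 198+43+92+92+92+92+92+250 = 951; mod 256 = 183 → b7.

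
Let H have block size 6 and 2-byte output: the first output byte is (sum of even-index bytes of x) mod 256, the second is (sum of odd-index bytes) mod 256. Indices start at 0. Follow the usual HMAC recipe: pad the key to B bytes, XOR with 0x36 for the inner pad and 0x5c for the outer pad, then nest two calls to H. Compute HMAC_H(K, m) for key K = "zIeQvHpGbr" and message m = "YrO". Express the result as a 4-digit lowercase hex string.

Key "zIeQvHpGbr" = 7a 49 65 51 76 48 70 47 62 72 is 10 bytes > B = 6, so hash it first: H(key) = 27 9b, then zero-pad to 6 bytes: K' = 27 9b 00 00 00 00.
K' ⊕ ipad = 11 ad 36 36 36 36.  K' ⊕ opad = 7b c7 5c 5c 5c 5c.
Inner input = (K'⊕ipad) ∥ m = 11 ad 36 36 36 36 ∥ 59 72 4f.
Inner hash: even-index sum = 293 mod 256 = 37; odd-index sum = 395 mod 256 = 139 → 25 8b.
Outer input = (K'⊕opad) ∥ inner = 7b c7 5c 5c 5c 5c ∥ 25 8b.
Outer hash (tag): even-index sum = 344 mod 256 = 88; odd-index sum = 522 mod 256 = 10 → 58 0a.

580a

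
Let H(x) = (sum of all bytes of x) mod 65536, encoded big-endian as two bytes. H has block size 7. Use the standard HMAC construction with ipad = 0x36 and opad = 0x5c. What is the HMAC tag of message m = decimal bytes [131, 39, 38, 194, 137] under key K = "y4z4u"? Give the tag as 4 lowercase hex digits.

Key "y4z4u" = 79 34 7a 34 75 is 5 bytes ≤ B = 7; zero-pad to 7 bytes: K' = 79 34 7a 34 75 00 00.
K' ⊕ ipad = 4f 02 4c 02 43 36 36.  K' ⊕ opad = 25 68 26 68 29 5c 5c.
Inner input = (K'⊕ipad) ∥ m = 4f 02 4c 02 43 36 36 ∥ 83 27 26 c2 89.
Inner hash: sum = 79+2+76+2+67+54+54+131+39+38+194+137 = 873 → 03 69.
Outer input = (K'⊕opad) ∥ inner = 25 68 26 68 29 5c 5c ∥ 03 69.
Outer hash (tag): sum = 37+104+38+104+41+92+92+3+105 = 616 → 02 68.

0268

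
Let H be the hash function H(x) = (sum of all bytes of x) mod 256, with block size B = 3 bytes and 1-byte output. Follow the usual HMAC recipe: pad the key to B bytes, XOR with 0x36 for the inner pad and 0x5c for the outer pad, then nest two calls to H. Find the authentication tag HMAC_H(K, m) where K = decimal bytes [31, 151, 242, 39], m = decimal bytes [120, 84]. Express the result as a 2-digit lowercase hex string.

7c

Key decimal bytes [31, 151, 242, 39] = 1f 97 f2 27 is 4 bytes > B = 3, so hash it first: H(key) = cf, then zero-pad to 3 bytes: K' = cf 00 00.
K' ⊕ ipad = f9 36 36.  K' ⊕ opad = 93 5c 5c.
Inner input = (K'⊕ipad) ∥ m = f9 36 36 ∥ 78 54.
Inner hash: sum = 249+54+54+120+84 = 561; mod 256 = 49 → 31.
Outer input = (K'⊕opad) ∥ inner = 93 5c 5c ∥ 31.
Outer hash (tag): sum = 147+92+92+49 = 380; mod 256 = 124 → 7c.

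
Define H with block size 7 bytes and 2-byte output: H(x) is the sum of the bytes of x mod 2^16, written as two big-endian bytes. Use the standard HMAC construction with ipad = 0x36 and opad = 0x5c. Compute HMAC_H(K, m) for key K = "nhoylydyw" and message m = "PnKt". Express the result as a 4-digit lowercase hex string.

Key "nhoylydyw" = 6e 68 6f 79 6c 79 64 79 77 is 9 bytes > B = 7, so hash it first: H(key) = 03 f7, then zero-pad to 7 bytes: K' = 03 f7 00 00 00 00 00.
K' ⊕ ipad = 35 c1 36 36 36 36 36.  K' ⊕ opad = 5f ab 5c 5c 5c 5c 5c.
Inner input = (K'⊕ipad) ∥ m = 35 c1 36 36 36 36 36 ∥ 50 6e 4b 74.
Inner hash: sum = 53+193+54+54+54+54+54+80+110+75+116 = 897 → 03 81.
Outer input = (K'⊕opad) ∥ inner = 5f ab 5c 5c 5c 5c 5c ∥ 03 81.
Outer hash (tag): sum = 95+171+92+92+92+92+92+3+129 = 858 → 03 5a.

035a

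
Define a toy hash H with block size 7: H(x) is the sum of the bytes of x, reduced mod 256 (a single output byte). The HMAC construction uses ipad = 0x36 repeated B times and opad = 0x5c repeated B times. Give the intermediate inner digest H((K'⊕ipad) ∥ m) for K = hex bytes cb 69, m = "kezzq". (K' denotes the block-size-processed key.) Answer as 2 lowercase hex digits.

Key hex bytes cb 69 is 2 bytes ≤ B = 7; zero-pad to 7 bytes: K' = cb 69 00 00 00 00 00.
K' ⊕ ipad = fd 5f 36 36 36 36 36.
Inner input = fd 5f 36 36 36 36 36 ∥ 6b 65 7a 7a 71.
Inner hash: sum = 253+95+54+54+54+54+54+107+101+122+122+113 = 1183; mod 256 = 159 → 9f.

9f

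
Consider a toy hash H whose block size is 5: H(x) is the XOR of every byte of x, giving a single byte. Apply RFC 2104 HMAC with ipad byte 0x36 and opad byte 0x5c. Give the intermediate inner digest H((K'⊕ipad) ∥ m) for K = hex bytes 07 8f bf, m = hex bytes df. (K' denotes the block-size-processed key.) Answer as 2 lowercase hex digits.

de

Key hex bytes 07 8f bf is 3 bytes ≤ B = 5; zero-pad to 5 bytes: K' = 07 8f bf 00 00.
K' ⊕ ipad = 31 b9 89 36 36.
Inner input = 31 b9 89 36 36 ∥ df.
Inner hash: XOR 31⊕b9⊕89⊕36⊕36⊕df = de.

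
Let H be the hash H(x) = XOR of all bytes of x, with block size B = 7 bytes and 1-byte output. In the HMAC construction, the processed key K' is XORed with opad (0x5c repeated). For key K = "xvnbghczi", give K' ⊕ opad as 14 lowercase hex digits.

215c5c5c5c5c5c

Key "xvnbghczi" = 78 76 6e 62 67 68 63 7a 69 is 9 bytes > B = 7, so hash it first: H(key) = 7d, then zero-pad to 7 bytes: K' = 7d 00 00 00 00 00 00.
XOR each byte with 0x5c: 7d⊕5c=21, 00⊕5c=5c, 00⊕5c=5c, 00⊕5c=5c, 00⊕5c=5c, 00⊕5c=5c, 00⊕5c=5c.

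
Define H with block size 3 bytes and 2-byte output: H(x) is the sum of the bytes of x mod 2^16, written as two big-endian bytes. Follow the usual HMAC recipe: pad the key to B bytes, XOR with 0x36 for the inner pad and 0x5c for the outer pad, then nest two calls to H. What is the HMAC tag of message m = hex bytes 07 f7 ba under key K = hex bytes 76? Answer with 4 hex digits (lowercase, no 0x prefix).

0148

Key hex bytes 76 is 1 byte ≤ B = 3; zero-pad to 3 bytes: K' = 76 00 00.
K' ⊕ ipad = 40 36 36.  K' ⊕ opad = 2a 5c 5c.
Inner input = (K'⊕ipad) ∥ m = 40 36 36 ∥ 07 f7 ba.
Inner hash: sum = 64+54+54+7+247+186 = 612 → 02 64.
Outer input = (K'⊕opad) ∥ inner = 2a 5c 5c ∥ 02 64.
Outer hash (tag): sum = 42+92+92+2+100 = 328 → 01 48.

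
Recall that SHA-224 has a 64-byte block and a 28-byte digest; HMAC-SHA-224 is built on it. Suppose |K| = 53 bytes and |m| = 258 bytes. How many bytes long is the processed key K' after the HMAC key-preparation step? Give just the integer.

Key is 53 ≤ 64 bytes, zero-padded: |K'| = 64.

64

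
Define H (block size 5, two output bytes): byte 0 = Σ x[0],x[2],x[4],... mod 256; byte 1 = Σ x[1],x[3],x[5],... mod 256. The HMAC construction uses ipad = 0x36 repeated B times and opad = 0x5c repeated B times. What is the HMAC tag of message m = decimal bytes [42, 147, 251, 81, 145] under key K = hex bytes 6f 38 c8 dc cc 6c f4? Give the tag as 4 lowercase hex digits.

0549

Key hex bytes 6f 38 c8 dc cc 6c f4 is 7 bytes > B = 5, so hash it first: H(key) = f7 80, then zero-pad to 5 bytes: K' = f7 80 00 00 00.
K' ⊕ ipad = c1 b6 36 36 36.  K' ⊕ opad = ab dc 5c 5c 5c.
Inner input = (K'⊕ipad) ∥ m = c1 b6 36 36 36 ∥ 2a 93 fb 51 91.
Inner hash: even-index sum = 529 mod 256 = 17; odd-index sum = 674 mod 256 = 162 → 11 a2.
Outer input = (K'⊕opad) ∥ inner = ab dc 5c 5c 5c ∥ 11 a2.
Outer hash (tag): even-index sum = 517 mod 256 = 5; odd-index sum = 329 mod 256 = 73 → 05 49.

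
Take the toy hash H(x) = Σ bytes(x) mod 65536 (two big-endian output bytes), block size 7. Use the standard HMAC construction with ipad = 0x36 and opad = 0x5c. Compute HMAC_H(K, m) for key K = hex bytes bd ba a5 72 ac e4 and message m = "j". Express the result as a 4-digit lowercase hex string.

Key hex bytes bd ba a5 72 ac e4 is 6 bytes ≤ B = 7; zero-pad to 7 bytes: K' = bd ba a5 72 ac e4 00.
K' ⊕ ipad = 8b 8c 93 44 9a d2 36.  K' ⊕ opad = e1 e6 f9 2e f0 b8 5c.
Inner input = (K'⊕ipad) ∥ m = 8b 8c 93 44 9a d2 36 ∥ 6a.
Inner hash: sum = 139+140+147+68+154+210+54+106 = 1018 → 03 fa.
Outer input = (K'⊕opad) ∥ inner = e1 e6 f9 2e f0 b8 5c ∥ 03 fa.
Outer hash (tag): sum = 225+230+249+46+240+184+92+3+250 = 1519 → 05 ef.

05ef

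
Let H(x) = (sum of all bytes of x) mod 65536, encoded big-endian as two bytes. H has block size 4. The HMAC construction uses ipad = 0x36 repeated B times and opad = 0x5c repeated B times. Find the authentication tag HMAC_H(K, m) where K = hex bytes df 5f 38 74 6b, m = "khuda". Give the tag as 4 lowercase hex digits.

0132

Key hex bytes df 5f 38 74 6b is 5 bytes > B = 4, so hash it first: H(key) = 02 55, then zero-pad to 4 bytes: K' = 02 55 00 00.
K' ⊕ ipad = 34 63 36 36.  K' ⊕ opad = 5e 09 5c 5c.
Inner input = (K'⊕ipad) ∥ m = 34 63 36 36 ∥ 6b 68 75 64 61.
Inner hash: sum = 52+99+54+54+107+104+117+100+97 = 784 → 03 10.
Outer input = (K'⊕opad) ∥ inner = 5e 09 5c 5c ∥ 03 10.
Outer hash (tag): sum = 94+9+92+92+3+16 = 306 → 01 32.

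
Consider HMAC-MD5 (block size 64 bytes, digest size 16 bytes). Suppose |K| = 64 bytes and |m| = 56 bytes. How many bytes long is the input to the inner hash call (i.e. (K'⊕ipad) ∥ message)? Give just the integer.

120

Key is 64 ≤ 64 bytes, zero-padded: |K'| = 64.
Inner input = (K'⊕ipad) ∥ m → 64 + 56 = 120 bytes.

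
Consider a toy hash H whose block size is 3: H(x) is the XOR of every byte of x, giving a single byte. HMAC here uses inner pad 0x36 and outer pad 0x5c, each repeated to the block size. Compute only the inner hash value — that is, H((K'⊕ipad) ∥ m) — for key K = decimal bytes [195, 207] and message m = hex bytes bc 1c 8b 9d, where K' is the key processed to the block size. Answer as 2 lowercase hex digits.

8c

Key decimal bytes [195, 207] = c3 cf is 2 bytes ≤ B = 3; zero-pad to 3 bytes: K' = c3 cf 00.
K' ⊕ ipad = f5 f9 36.
Inner input = f5 f9 36 ∥ bc 1c 8b 9d.
Inner hash: XOR f5⊕f9⊕36⊕bc⊕1c⊕8b⊕9d = 8c.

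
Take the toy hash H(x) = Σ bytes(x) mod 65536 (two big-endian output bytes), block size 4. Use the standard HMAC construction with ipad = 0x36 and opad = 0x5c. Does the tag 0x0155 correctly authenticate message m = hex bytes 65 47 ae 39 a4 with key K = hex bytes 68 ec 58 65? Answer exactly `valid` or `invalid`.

valid

Key hex bytes 68 ec 58 65 is exactly B = 4 bytes: K' = 68 ec 58 65.
K' ⊕ ipad = 5e da 6e 53; K' ⊕ opad = 34 b0 04 39.
Inner hash: sum = 94+218+110+83+101+71+174+57+164 = 1072 → 04 30.
Outer hash (recomputed tag): sum = 52+176+4+57+4+48 = 341 → 01 55.
Recomputed tag = 0155; claimed = 0155 → match.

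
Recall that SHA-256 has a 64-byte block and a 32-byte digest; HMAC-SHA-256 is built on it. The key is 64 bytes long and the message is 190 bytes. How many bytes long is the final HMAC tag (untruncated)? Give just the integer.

The tag is one SHA-256 digest: 32 bytes.

32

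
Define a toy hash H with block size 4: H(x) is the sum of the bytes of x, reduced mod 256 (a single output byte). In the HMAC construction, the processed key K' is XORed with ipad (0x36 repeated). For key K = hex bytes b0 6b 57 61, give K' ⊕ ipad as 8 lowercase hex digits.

865d6157

Key hex bytes b0 6b 57 61 is exactly B = 4 bytes: K' = b0 6b 57 61.
XOR each byte with 0x36: b0⊕36=86, 6b⊕36=5d, 57⊕36=61, 61⊕36=57.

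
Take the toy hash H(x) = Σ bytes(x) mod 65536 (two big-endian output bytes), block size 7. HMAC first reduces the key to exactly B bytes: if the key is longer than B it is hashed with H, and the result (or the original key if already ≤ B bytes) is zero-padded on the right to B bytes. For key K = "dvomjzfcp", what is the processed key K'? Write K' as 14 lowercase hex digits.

|K| = 9 > B = 7, so first hash the key.
H(K): sum = 100+118+111+109+106+122+102+99+112 = 979 → 03 d3.
Zero-pad H(K) = 03 d3 to 7 bytes: K' = 03 d3 00 00 00 00 00.

03d30000000000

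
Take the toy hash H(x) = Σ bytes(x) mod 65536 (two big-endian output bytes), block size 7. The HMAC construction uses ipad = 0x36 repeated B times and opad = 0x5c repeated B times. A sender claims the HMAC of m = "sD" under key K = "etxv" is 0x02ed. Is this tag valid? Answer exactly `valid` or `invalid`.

Key "etxv" = 65 74 78 76 is 4 bytes ≤ B = 7; zero-pad to 7 bytes: K' = 65 74 78 76 00 00 00.
K' ⊕ ipad = 53 42 4e 40 36 36 36; K' ⊕ opad = 39 28 24 2a 5c 5c 5c.
Inner hash: sum = 83+66+78+64+54+54+54+115+68 = 636 → 02 7c.
Outer hash (recomputed tag): sum = 57+40+36+42+92+92+92+2+124 = 577 → 02 41.
Recomputed tag = 0241; claimed = 02ed → mismatch.

invalid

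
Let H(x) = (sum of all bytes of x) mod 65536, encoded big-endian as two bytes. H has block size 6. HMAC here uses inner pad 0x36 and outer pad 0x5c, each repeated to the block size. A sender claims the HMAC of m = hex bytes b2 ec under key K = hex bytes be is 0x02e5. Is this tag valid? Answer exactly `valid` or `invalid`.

valid

Key hex bytes be is 1 byte ≤ B = 6; zero-pad to 6 bytes: K' = be 00 00 00 00 00.
K' ⊕ ipad = 88 36 36 36 36 36; K' ⊕ opad = e2 5c 5c 5c 5c 5c.
Inner hash: sum = 136+54+54+54+54+54+178+236 = 820 → 03 34.
Outer hash (recomputed tag): sum = 226+92+92+92+92+92+3+52 = 741 → 02 e5.
Recomputed tag = 02e5; claimed = 02e5 → match.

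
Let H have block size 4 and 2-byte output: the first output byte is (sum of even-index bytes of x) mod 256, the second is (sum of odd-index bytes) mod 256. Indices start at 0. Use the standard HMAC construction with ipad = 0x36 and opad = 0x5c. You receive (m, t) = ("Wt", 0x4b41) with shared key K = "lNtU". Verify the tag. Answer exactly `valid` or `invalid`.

Key "lNtU" = 6c 4e 74 55 is exactly B = 4 bytes: K' = 6c 4e 74 55.
K' ⊕ ipad = 5a 78 42 63; K' ⊕ opad = 30 12 28 09.
Inner hash: even-index sum = 243 mod 256 = 243; odd-index sum = 335 mod 256 = 79 → f3 4f.
Outer hash (recomputed tag): even-index sum = 331 mod 256 = 75; odd-index sum = 106 mod 256 = 106 → 4b 6a.
Recomputed tag = 4b6a; claimed = 4b41 → mismatch.

invalid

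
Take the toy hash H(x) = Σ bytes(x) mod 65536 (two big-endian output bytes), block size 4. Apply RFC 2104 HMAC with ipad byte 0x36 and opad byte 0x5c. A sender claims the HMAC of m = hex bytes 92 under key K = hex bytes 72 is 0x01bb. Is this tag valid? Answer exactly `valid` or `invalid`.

valid

Key hex bytes 72 is 1 byte ≤ B = 4; zero-pad to 4 bytes: K' = 72 00 00 00.
K' ⊕ ipad = 44 36 36 36; K' ⊕ opad = 2e 5c 5c 5c.
Inner hash: sum = 68+54+54+54+146 = 376 → 01 78.
Outer hash (recomputed tag): sum = 46+92+92+92+1+120 = 443 → 01 bb.
Recomputed tag = 01bb; claimed = 01bb → match.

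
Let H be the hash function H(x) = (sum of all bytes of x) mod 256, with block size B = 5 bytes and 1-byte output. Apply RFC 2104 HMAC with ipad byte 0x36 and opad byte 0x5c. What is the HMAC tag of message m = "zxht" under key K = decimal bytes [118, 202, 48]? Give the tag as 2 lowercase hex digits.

60

Key decimal bytes [118, 202, 48] = 76 ca 30 is 3 bytes ≤ B = 5; zero-pad to 5 bytes: K' = 76 ca 30 00 00.
K' ⊕ ipad = 40 fc 06 36 36.  K' ⊕ opad = 2a 96 6c 5c 5c.
Inner input = (K'⊕ipad) ∥ m = 40 fc 06 36 36 ∥ 7a 78 68 74.
Inner hash: sum = 64+252+6+54+54+122+120+104+116 = 892; mod 256 = 124 → 7c.
Outer input = (K'⊕opad) ∥ inner = 2a 96 6c 5c 5c ∥ 7c.
Outer hash (tag): sum = 42+150+108+92+92+124 = 608; mod 256 = 96 → 60.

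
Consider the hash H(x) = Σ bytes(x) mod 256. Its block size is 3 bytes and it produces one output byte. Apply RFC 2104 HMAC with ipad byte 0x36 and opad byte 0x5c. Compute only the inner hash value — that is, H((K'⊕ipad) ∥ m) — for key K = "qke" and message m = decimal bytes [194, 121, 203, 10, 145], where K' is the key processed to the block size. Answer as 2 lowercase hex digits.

98

Key "qke" = 71 6b 65 is exactly B = 3 bytes: K' = 71 6b 65.
K' ⊕ ipad = 47 5d 53.
Inner input = 47 5d 53 ∥ c2 79 cb 0a 91.
Inner hash: sum = 71+93+83+194+121+203+10+145 = 920; mod 256 = 152 → 98.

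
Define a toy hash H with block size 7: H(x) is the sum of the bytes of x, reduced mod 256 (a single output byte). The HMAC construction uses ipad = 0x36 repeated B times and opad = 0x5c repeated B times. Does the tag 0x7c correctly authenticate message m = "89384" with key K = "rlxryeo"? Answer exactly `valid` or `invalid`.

Key "rlxryeo" = 72 6c 78 72 79 65 6f is exactly B = 7 bytes: K' = 72 6c 78 72 79 65 6f.
K' ⊕ ipad = 44 5a 4e 44 4f 53 59; K' ⊕ opad = 2e 30 24 2e 25 39 33.
Inner hash: sum = 68+90+78+68+79+83+89+56+57+51+56+52 = 827; mod 256 = 59 → 3b.
Outer hash (recomputed tag): sum = 46+48+36+46+37+57+51+59 = 380; mod 256 = 124 → 7c.
Recomputed tag = 7c; claimed = 7c → match.

valid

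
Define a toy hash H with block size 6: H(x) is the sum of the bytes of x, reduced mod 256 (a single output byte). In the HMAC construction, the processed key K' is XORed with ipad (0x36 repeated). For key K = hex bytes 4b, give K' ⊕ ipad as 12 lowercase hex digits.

7d3636363636

Key hex bytes 4b is 1 byte ≤ B = 6; zero-pad to 6 bytes: K' = 4b 00 00 00 00 00.
XOR each byte with 0x36: 4b⊕36=7d, 00⊕36=36, 00⊕36=36, 00⊕36=36, 00⊕36=36, 00⊕36=36.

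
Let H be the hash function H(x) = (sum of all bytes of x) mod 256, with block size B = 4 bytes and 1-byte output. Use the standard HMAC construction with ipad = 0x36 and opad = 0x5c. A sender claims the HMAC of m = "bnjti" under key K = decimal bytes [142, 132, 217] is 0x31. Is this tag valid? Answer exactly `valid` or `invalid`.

Key decimal bytes [142, 132, 217] = 8e 84 d9 is 3 bytes ≤ B = 4; zero-pad to 4 bytes: K' = 8e 84 d9 00.
K' ⊕ ipad = b8 b2 ef 36; K' ⊕ opad = d2 d8 85 5c.
Inner hash: sum = 184+178+239+54+98+110+106+116+105 = 1190; mod 256 = 166 → a6.
Outer hash (recomputed tag): sum = 210+216+133+92+166 = 817; mod 256 = 49 → 31.
Recomputed tag = 31; claimed = 31 → match.

valid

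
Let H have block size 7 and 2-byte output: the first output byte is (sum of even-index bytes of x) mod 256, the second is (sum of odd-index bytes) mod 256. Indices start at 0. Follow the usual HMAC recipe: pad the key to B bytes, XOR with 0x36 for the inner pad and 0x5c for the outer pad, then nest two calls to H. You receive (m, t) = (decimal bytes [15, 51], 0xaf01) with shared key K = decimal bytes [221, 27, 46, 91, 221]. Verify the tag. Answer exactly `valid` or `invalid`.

valid

Key decimal bytes [221, 27, 46, 91, 221] = dd 1b 2e 5b dd is 5 bytes ≤ B = 7; zero-pad to 7 bytes: K' = dd 1b 2e 5b dd 00 00.
K' ⊕ ipad = eb 2d 18 6d eb 36 36; K' ⊕ opad = 81 47 72 07 81 5c 5c.
Inner hash: even-index sum = 599 mod 256 = 87; odd-index sum = 223 mod 256 = 223 → 57 df.
Outer hash (recomputed tag): even-index sum = 687 mod 256 = 175; odd-index sum = 257 mod 256 = 1 → af 01.
Recomputed tag = af01; claimed = af01 → match.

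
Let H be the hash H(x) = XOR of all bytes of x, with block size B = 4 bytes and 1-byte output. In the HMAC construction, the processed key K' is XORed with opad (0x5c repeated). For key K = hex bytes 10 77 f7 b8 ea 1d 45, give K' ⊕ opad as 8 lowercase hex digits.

Key hex bytes 10 77 f7 b8 ea 1d 45 is 7 bytes > B = 4, so hash it first: H(key) = 9a, then zero-pad to 4 bytes: K' = 9a 00 00 00.
XOR each byte with 0x5c: 9a⊕5c=c6, 00⊕5c=5c, 00⊕5c=5c, 00⊕5c=5c.

c65c5c5c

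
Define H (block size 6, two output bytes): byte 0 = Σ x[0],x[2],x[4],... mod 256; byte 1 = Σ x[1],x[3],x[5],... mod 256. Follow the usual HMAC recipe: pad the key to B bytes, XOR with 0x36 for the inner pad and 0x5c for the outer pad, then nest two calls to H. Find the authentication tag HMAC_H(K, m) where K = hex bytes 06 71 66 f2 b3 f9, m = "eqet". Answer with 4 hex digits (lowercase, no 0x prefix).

Key hex bytes 06 71 66 f2 b3 f9 is exactly B = 6 bytes: K' = 06 71 66 f2 b3 f9.
K' ⊕ ipad = 30 47 50 c4 85 cf.  K' ⊕ opad = 5a 2d 3a ae ef a5.
Inner input = (K'⊕ipad) ∥ m = 30 47 50 c4 85 cf ∥ 65 71 65 74.
Inner hash: even-index sum = 463 mod 256 = 207; odd-index sum = 703 mod 256 = 191 → cf bf.
Outer input = (K'⊕opad) ∥ inner = 5a 2d 3a ae ef a5 ∥ cf bf.
Outer hash (tag): even-index sum = 594 mod 256 = 82; odd-index sum = 575 mod 256 = 63 → 52 3f.

523f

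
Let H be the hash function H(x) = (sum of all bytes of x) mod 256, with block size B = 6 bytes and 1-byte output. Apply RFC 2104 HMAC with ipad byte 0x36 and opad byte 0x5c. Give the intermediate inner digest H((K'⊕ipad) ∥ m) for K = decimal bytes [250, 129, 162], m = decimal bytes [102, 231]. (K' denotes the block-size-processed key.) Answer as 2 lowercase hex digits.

06

Key decimal bytes [250, 129, 162] = fa 81 a2 is 3 bytes ≤ B = 6; zero-pad to 6 bytes: K' = fa 81 a2 00 00 00.
K' ⊕ ipad = cc b7 94 36 36 36.
Inner input = cc b7 94 36 36 36 ∥ 66 e7.
Inner hash: sum = 204+183+148+54+54+54+102+231 = 1030; mod 256 = 6 → 06.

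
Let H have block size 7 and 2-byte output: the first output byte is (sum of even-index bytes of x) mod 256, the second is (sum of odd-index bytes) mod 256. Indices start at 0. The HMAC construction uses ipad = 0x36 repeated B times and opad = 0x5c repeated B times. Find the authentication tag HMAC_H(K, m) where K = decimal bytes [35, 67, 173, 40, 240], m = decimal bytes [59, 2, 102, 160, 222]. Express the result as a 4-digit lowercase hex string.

Key decimal bytes [35, 67, 173, 40, 240] = 23 43 ad 28 f0 is 5 bytes ≤ B = 7; zero-pad to 7 bytes: K' = 23 43 ad 28 f0 00 00.
K' ⊕ ipad = 15 75 9b 1e c6 36 36.  K' ⊕ opad = 7f 1f f1 74 ac 5c 5c.
Inner input = (K'⊕ipad) ∥ m = 15 75 9b 1e c6 36 36 ∥ 3b 02 66 a0 de.
Inner hash: even-index sum = 590 mod 256 = 78; odd-index sum = 584 mod 256 = 72 → 4e 48.
Outer input = (K'⊕opad) ∥ inner = 7f 1f f1 74 ac 5c 5c ∥ 4e 48.
Outer hash (tag): even-index sum = 704 mod 256 = 192; odd-index sum = 317 mod 256 = 61 → c0 3d.

c03d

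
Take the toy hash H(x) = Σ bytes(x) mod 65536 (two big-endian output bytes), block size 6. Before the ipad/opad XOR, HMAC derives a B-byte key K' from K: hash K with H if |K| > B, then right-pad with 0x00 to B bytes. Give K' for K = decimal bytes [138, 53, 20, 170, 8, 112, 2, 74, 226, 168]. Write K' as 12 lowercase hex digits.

|K| = 10 > B = 6, so first hash the key.
H(K): sum = 138+53+20+170+8+112+2+74+226+168 = 971 → 03 cb.
Zero-pad H(K) = 03 cb to 6 bytes: K' = 03 cb 00 00 00 00.

03cb00000000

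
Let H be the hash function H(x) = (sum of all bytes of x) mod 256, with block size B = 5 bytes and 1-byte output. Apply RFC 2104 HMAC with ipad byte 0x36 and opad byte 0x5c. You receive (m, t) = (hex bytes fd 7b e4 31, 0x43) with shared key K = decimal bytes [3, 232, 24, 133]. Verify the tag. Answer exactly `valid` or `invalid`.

Key decimal bytes [3, 232, 24, 133] = 03 e8 18 85 is 4 bytes ≤ B = 5; zero-pad to 5 bytes: K' = 03 e8 18 85 00.
K' ⊕ ipad = 35 de 2e b3 36; K' ⊕ opad = 5f b4 44 d9 5c.
Inner hash: sum = 53+222+46+179+54+253+123+228+49 = 1207; mod 256 = 183 → b7.
Outer hash (recomputed tag): sum = 95+180+68+217+92+183 = 835; mod 256 = 67 → 43.
Recomputed tag = 43; claimed = 43 → match.

valid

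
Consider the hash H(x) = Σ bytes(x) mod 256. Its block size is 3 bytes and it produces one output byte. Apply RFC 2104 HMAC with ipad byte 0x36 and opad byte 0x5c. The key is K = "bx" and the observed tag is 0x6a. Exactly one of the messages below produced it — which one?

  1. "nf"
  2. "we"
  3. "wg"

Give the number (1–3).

Key "bx" = 62 78 is 2 bytes ≤ B = 3; zero-pad to 3 bytes: K' = 62 78 00.
K' ⊕ ipad = 54 4e 36; K' ⊕ opad = 3e 24 5c.
m1: inner = H(54 4e 36 6e 66) = ac; tag = H(3e 24 5c ac) = 6a ← matches
m2: inner = H(54 4e 36 77 65) = b4; tag = H(3e 24 5c b4) = 72
m3: inner = H(54 4e 36 77 67) = b6; tag = H(3e 24 5c b6) = 74

1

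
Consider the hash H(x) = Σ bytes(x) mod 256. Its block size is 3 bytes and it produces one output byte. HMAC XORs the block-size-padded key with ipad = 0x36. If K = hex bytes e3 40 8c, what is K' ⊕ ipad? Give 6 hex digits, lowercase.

Key hex bytes e3 40 8c is exactly B = 3 bytes: K' = e3 40 8c.
XOR each byte with 0x36: e3⊕36=d5, 40⊕36=76, 8c⊕36=ba.

d576ba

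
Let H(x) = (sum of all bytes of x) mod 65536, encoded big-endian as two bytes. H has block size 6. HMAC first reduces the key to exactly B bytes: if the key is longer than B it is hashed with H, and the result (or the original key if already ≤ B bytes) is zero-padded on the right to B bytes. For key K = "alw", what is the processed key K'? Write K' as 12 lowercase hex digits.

616c77000000

Key "alw" = 61 6c 77 is 3 bytes ≤ B = 6; zero-pad to 6 bytes: K' = 61 6c 77 00 00 00.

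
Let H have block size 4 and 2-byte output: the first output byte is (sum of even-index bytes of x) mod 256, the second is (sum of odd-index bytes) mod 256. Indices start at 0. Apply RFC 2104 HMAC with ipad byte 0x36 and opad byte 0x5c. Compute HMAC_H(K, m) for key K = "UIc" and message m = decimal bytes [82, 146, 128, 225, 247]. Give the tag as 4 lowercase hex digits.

c999

Key "UIc" = 55 49 63 is 3 bytes ≤ B = 4; zero-pad to 4 bytes: K' = 55 49 63 00.
K' ⊕ ipad = 63 7f 55 36.  K' ⊕ opad = 09 15 3f 5c.
Inner input = (K'⊕ipad) ∥ m = 63 7f 55 36 ∥ 52 92 80 e1 f7.
Inner hash: even-index sum = 641 mod 256 = 129; odd-index sum = 552 mod 256 = 40 → 81 28.
Outer input = (K'⊕opad) ∥ inner = 09 15 3f 5c ∥ 81 28.
Outer hash (tag): even-index sum = 201 mod 256 = 201; odd-index sum = 153 mod 256 = 153 → c9 99.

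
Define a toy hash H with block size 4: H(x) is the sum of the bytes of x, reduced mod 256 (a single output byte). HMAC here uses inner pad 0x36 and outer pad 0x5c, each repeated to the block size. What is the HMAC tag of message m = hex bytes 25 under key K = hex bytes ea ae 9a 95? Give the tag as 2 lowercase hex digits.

1f

Key hex bytes ea ae 9a 95 is exactly B = 4 bytes: K' = ea ae 9a 95.
K' ⊕ ipad = dc 98 ac a3.  K' ⊕ opad = b6 f2 c6 c9.
Inner input = (K'⊕ipad) ∥ m = dc 98 ac a3 ∥ 25.
Inner hash: sum = 220+152+172+163+37 = 744; mod 256 = 232 → e8.
Outer input = (K'⊕opad) ∥ inner = b6 f2 c6 c9 ∥ e8.
Outer hash (tag): sum = 182+242+198+201+232 = 1055; mod 256 = 31 → 1f.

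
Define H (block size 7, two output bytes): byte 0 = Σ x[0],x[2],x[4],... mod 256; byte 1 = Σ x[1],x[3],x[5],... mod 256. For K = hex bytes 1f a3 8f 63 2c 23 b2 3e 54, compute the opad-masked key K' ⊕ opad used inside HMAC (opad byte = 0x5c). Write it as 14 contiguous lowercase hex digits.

bc3b5c5c5c5c5c

Key hex bytes 1f a3 8f 63 2c 23 b2 3e 54 is 9 bytes > B = 7, so hash it first: H(key) = e0 67, then zero-pad to 7 bytes: K' = e0 67 00 00 00 00 00.
XOR each byte with 0x5c: e0⊕5c=bc, 67⊕5c=3b, 00⊕5c=5c, 00⊕5c=5c, 00⊕5c=5c, 00⊕5c=5c, 00⊕5c=5c.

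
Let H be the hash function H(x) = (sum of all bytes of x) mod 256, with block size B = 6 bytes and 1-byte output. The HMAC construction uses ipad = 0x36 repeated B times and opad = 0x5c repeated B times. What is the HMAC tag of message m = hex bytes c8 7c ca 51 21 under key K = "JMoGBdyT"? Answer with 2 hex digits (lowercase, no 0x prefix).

Key "JMoGBdyT" = 4a 4d 6f 47 42 64 79 54 is 8 bytes > B = 6, so hash it first: H(key) = c0, then zero-pad to 6 bytes: K' = c0 00 00 00 00 00.
K' ⊕ ipad = f6 36 36 36 36 36.  K' ⊕ opad = 9c 5c 5c 5c 5c 5c.
Inner input = (K'⊕ipad) ∥ m = f6 36 36 36 36 36 ∥ c8 7c ca 51 21.
Inner hash: sum = 246+54+54+54+54+54+200+124+202+81+33 = 1156; mod 256 = 132 → 84.
Outer input = (K'⊕opad) ∥ inner = 9c 5c 5c 5c 5c 5c ∥ 84.
Outer hash (tag): sum = 156+92+92+92+92+92+132 = 748; mod 256 = 236 → ec.

ec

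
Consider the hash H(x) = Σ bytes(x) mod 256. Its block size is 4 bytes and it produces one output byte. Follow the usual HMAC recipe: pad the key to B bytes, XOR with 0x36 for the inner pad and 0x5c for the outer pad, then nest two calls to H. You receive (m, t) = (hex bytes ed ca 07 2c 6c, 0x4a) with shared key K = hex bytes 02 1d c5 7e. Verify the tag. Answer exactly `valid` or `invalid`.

Key hex bytes 02 1d c5 7e is exactly B = 4 bytes: K' = 02 1d c5 7e.
K' ⊕ ipad = 34 2b f3 48; K' ⊕ opad = 5e 41 99 22.
Inner hash: sum = 52+43+243+72+237+202+7+44+108 = 1008; mod 256 = 240 → f0.
Outer hash (recomputed tag): sum = 94+65+153+34+240 = 586; mod 256 = 74 → 4a.
Recomputed tag = 4a; claimed = 4a → match.

valid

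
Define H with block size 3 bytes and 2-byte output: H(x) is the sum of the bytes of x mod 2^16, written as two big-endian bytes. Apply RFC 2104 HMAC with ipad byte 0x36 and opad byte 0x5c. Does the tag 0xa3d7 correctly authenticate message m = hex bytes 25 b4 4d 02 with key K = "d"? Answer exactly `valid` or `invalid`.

invalid

Key "d" = 64 is 1 byte ≤ B = 3; zero-pad to 3 bytes: K' = 64 00 00.
K' ⊕ ipad = 52 36 36; K' ⊕ opad = 38 5c 5c.
Inner hash: sum = 82+54+54+37+180+77+2 = 486 → 01 e6.
Outer hash (recomputed tag): sum = 56+92+92+1+230 = 471 → 01 d7.
Recomputed tag = 01d7; claimed = a3d7 → mismatch.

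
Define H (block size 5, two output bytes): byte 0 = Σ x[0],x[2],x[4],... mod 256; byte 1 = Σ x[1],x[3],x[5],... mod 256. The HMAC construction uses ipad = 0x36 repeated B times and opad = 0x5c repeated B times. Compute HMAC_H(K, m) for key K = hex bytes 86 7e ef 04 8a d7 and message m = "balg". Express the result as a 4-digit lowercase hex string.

Key hex bytes 86 7e ef 04 8a d7 is 6 bytes > B = 5, so hash it first: H(key) = ff 59, then zero-pad to 5 bytes: K' = ff 59 00 00 00.
K' ⊕ ipad = c9 6f 36 36 36.  K' ⊕ opad = a3 05 5c 5c 5c.
Inner input = (K'⊕ipad) ∥ m = c9 6f 36 36 36 ∥ 62 61 6c 67.
Inner hash: even-index sum = 509 mod 256 = 253; odd-index sum = 371 mod 256 = 115 → fd 73.
Outer input = (K'⊕opad) ∥ inner = a3 05 5c 5c 5c ∥ fd 73.
Outer hash (tag): even-index sum = 462 mod 256 = 206; odd-index sum = 350 mod 256 = 94 → ce 5e.

ce5e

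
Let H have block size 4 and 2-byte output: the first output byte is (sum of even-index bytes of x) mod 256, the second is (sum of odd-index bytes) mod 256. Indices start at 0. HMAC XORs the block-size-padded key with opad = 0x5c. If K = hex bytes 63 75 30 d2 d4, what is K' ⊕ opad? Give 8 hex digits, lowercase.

Key hex bytes 63 75 30 d2 d4 is 5 bytes > B = 4, so hash it first: H(key) = 67 47, then zero-pad to 4 bytes: K' = 67 47 00 00.
XOR each byte with 0x5c: 67⊕5c=3b, 47⊕5c=1b, 00⊕5c=5c, 00⊕5c=5c.

3b1b5c5c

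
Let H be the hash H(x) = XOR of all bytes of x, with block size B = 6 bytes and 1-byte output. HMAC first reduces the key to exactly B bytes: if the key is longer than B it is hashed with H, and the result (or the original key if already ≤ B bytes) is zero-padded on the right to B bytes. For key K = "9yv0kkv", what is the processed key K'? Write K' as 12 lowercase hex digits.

700000000000

|K| = 7 > B = 6, so first hash the key.
H(K): XOR 39⊕79⊕76⊕30⊕6b⊕6b⊕76 = 70.
Zero-pad H(K) = 70 to 6 bytes: K' = 70 00 00 00 00 00.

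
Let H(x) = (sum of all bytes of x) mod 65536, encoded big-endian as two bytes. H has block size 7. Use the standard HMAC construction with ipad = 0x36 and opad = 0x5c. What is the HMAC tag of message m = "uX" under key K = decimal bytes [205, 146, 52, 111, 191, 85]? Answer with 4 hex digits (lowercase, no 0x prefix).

042e

Key decimal bytes [205, 146, 52, 111, 191, 85] = cd 92 34 6f bf 55 is 6 bytes ≤ B = 7; zero-pad to 7 bytes: K' = cd 92 34 6f bf 55 00.
K' ⊕ ipad = fb a4 02 59 89 63 36.  K' ⊕ opad = 91 ce 68 33 e3 09 5c.
Inner input = (K'⊕ipad) ∥ m = fb a4 02 59 89 63 36 ∥ 75 58.
Inner hash: sum = 251+164+2+89+137+99+54+117+88 = 1001 → 03 e9.
Outer input = (K'⊕opad) ∥ inner = 91 ce 68 33 e3 09 5c ∥ 03 e9.
Outer hash (tag): sum = 145+206+104+51+227+9+92+3+233 = 1070 → 04 2e.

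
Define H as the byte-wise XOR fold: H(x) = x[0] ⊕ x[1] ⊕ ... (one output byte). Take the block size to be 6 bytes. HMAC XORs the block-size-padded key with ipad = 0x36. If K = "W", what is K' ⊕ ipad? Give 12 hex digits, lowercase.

613636363636

Key "W" = 57 is 1 byte ≤ B = 6; zero-pad to 6 bytes: K' = 57 00 00 00 00 00.
XOR each byte with 0x36: 57⊕36=61, 00⊕36=36, 00⊕36=36, 00⊕36=36, 00⊕36=36, 00⊕36=36.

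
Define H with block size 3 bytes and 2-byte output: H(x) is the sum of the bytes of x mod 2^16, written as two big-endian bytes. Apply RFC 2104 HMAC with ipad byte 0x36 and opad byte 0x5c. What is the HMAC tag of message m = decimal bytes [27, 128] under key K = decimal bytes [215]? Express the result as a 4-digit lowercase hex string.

Key decimal bytes [215] = d7 is 1 byte ≤ B = 3; zero-pad to 3 bytes: K' = d7 00 00.
K' ⊕ ipad = e1 36 36.  K' ⊕ opad = 8b 5c 5c.
Inner input = (K'⊕ipad) ∥ m = e1 36 36 ∥ 1b 80.
Inner hash: sum = 225+54+54+27+128 = 488 → 01 e8.
Outer input = (K'⊕opad) ∥ inner = 8b 5c 5c ∥ 01 e8.
Outer hash (tag): sum = 139+92+92+1+232 = 556 → 02 2c.

022c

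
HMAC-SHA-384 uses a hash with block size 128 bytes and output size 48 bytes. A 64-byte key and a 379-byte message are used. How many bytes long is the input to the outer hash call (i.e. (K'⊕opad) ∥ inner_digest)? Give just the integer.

Key is 64 ≤ 128 bytes, zero-padded: |K'| = 128.
Outer input = (K'⊕opad) ∥ H(inner) → 128 + 48 = 176 bytes.

176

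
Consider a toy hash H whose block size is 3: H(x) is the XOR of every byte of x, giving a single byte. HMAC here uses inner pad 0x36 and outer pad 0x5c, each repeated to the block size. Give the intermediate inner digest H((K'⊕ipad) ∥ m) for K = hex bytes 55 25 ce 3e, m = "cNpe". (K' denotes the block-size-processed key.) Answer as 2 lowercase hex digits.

8e

Key hex bytes 55 25 ce 3e is 4 bytes > B = 3, so hash it first: H(key) = 80, then zero-pad to 3 bytes: K' = 80 00 00.
K' ⊕ ipad = b6 36 36.
Inner input = b6 36 36 ∥ 63 4e 70 65.
Inner hash: XOR b6⊕36⊕36⊕63⊕4e⊕70⊕65 = 8e.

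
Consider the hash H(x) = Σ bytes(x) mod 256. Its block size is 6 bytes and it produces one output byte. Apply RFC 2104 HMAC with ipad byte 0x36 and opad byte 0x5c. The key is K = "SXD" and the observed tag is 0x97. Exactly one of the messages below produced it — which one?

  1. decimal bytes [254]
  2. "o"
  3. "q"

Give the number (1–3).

3

Key "SXD" = 53 58 44 is 3 bytes ≤ B = 6; zero-pad to 6 bytes: K' = 53 58 44 00 00 00.
K' ⊕ ipad = 65 6e 72 36 36 36; K' ⊕ opad = 0f 04 18 5c 5c 5c.
m1: inner = H(65 6e 72 36 36 36 fe) = e5; tag = H(0f 04 18 5c 5c 5c e5) = 24
m2: inner = H(65 6e 72 36 36 36 6f) = 56; tag = H(0f 04 18 5c 5c 5c 56) = 95
m3: inner = H(65 6e 72 36 36 36 71) = 58; tag = H(0f 04 18 5c 5c 5c 58) = 97 ← matches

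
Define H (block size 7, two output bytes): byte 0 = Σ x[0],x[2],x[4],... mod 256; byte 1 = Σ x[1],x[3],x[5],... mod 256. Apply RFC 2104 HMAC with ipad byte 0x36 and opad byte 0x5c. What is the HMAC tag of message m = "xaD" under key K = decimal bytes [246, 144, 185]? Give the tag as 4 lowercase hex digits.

15a0

Key decimal bytes [246, 144, 185] = f6 90 b9 is 3 bytes ≤ B = 7; zero-pad to 7 bytes: K' = f6 90 b9 00 00 00 00.
K' ⊕ ipad = c0 a6 8f 36 36 36 36.  K' ⊕ opad = aa cc e5 5c 5c 5c 5c.
Inner input = (K'⊕ipad) ∥ m = c0 a6 8f 36 36 36 36 ∥ 78 61 44.
Inner hash: even-index sum = 540 mod 256 = 28; odd-index sum = 462 mod 256 = 206 → 1c ce.
Outer input = (K'⊕opad) ∥ inner = aa cc e5 5c 5c 5c 5c ∥ 1c ce.
Outer hash (tag): even-index sum = 789 mod 256 = 21; odd-index sum = 416 mod 256 = 160 → 15 a0.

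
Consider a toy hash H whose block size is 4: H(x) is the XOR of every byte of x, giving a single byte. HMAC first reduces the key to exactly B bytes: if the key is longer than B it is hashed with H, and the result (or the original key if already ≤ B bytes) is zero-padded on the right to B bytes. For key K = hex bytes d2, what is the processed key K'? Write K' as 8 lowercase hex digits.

d2000000

Key hex bytes d2 is 1 byte ≤ B = 4; zero-pad to 4 bytes: K' = d2 00 00 00.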